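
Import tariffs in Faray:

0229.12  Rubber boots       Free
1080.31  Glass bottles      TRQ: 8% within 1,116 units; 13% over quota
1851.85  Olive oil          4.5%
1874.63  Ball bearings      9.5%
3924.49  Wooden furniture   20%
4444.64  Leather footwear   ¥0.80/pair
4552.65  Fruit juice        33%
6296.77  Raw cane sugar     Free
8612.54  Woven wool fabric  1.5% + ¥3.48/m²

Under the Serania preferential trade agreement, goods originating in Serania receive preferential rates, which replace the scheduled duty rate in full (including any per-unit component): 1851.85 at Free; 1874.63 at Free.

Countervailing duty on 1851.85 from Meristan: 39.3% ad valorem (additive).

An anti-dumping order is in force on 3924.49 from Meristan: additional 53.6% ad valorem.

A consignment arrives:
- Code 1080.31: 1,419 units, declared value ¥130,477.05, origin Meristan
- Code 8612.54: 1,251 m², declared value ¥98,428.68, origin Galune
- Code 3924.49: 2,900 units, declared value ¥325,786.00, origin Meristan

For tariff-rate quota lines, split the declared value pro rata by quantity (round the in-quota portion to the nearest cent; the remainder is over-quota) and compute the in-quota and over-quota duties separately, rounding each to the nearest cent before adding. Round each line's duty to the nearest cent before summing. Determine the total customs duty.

¥257,439.62

Line 1 (1080.31, Meristan, 1,419 units, ¥130,477.05):
Code 1080.31 is under a tariff-rate quota (threshold 1,116 units). In-quota: 1,116 units at 8%; over-quota: 303 units at 13%.
Pro-rata value split: in-quota = ¥130,477.05 × 1,116/1,419 = ¥102,616.20; over-quota = ¥130,477.05 − ¥102,616.20 = ¥27,860.85.
In-quota duty = ¥102,616.20 × 8% = ¥8,209.30. Over-quota duty = ¥27,860.85 × 13% = ¥3,621.91.
Line duty = ¥8,209.30 + ¥3,621.91 = ¥11,831.21.
Line 2 (8612.54, Galune, 1,251 m², ¥98,428.68):
Base rate for 8612.54 is 1.5% + ¥3.48/m².
Duty = ¥98,428.68 × 1.5% + 1,251 × ¥3.48 = ¥5,829.91.
Line 3 (3924.49, Meristan, 2,900 units, ¥325,786.00):
Base rate for 3924.49 is 20%.
Additional duty on 3924.49 from Meristan: +53.6%. Applied ad valorem rate: 20% + 53.6% = 73.6%.
Duty = ¥325,786.00 × 73.6% = ¥239,778.50.
Total = ¥11,831.21 + ¥5,829.91 + ¥239,778.50 = ¥257,439.62.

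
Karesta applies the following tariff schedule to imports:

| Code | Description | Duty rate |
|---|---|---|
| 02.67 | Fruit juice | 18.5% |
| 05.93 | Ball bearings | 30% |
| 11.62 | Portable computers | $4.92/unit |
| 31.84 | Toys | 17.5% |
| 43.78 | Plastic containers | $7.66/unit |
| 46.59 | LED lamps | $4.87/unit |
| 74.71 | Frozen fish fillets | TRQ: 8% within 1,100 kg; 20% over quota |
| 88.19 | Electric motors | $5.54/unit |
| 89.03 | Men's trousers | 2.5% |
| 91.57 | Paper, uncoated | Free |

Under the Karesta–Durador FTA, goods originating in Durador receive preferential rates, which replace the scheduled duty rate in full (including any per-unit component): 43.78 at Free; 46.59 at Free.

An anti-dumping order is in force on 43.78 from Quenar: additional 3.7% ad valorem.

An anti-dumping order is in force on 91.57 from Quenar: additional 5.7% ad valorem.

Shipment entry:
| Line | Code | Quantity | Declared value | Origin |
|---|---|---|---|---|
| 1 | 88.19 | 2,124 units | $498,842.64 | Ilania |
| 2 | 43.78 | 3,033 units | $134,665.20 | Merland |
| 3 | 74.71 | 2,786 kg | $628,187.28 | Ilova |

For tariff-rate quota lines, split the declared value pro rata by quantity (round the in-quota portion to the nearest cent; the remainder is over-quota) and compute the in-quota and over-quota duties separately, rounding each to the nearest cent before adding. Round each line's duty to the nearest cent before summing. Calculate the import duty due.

Line 1 (88.19, Ilania, 2,124 units, $498,842.64):
Base rate for 88.19 is $5.54/unit.
Duty = 2,124 × $5.54 = $11,766.96.
Line 2 (43.78, Merland, 3,033 units, $134,665.20):
Base rate for 43.78 is $7.66/unit.
43.78 has an FTA preferential rate, but origin Merland is not Durador; base rate stands.
The additional-duty order on 43.78 targets Quenar, not Merland; it does not apply.
Duty = 3,033 × $7.66 = $23,232.78.
Line 3 (74.71, Ilova, 2,786 kg, $628,187.28):
Code 74.71 is under a tariff-rate quota (threshold 1,100 kg). In-quota: 1,100 kg at 8%; over-quota: 1,686 kg at 20%.
Pro-rata value split: in-quota = $628,187.28 × 1,100/2,786 = $248,028.00; over-quota = $628,187.28 − $248,028.00 = $380,159.28.
In-quota duty = $248,028.00 × 8% = $19,842.24. Over-quota duty = $380,159.28 × 20% = $76,031.86.
Line duty = $19,842.24 + $76,031.86 = $95,874.10.
Total = $11,766.96 + $23,232.78 + $95,874.10 = $130,873.84.

$130,873.84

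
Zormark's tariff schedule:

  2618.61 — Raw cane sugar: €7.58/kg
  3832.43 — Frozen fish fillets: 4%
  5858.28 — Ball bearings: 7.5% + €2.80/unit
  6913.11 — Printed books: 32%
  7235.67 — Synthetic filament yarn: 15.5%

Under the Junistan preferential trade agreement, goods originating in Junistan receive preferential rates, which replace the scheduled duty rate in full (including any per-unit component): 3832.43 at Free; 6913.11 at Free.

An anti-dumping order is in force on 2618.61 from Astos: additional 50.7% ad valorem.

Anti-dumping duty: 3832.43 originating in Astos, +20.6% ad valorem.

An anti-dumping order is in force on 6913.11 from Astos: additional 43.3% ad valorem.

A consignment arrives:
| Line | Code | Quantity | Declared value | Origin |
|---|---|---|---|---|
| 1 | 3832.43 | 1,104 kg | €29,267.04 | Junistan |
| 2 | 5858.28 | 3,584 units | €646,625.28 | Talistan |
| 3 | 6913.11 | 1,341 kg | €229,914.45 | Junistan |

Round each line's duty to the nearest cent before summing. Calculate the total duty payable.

Line 1 (3832.43, Junistan, 1,104 kg, €29,267.04):
Base rate for 3832.43 is 4%.
Origin Junistan qualifies under the Zormark–Junistan agreement and 3832.43 is covered: preferential rate Free applies instead.
The additional-duty order on 3832.43 targets Astos, not Junistan; it does not apply.
Duty = €29,267.04 × 0% = €0.00.
Line 2 (5858.28, Talistan, 3,584 units, €646,625.28):
Base rate for 5858.28 is 7.5% + €2.80/unit.
Duty = €646,625.28 × 7.5% + 3,584 × €2.80 = €58,532.10.
Line 3 (6913.11, Junistan, 1,341 kg, €229,914.45):
Base rate for 6913.11 is 32%.
Origin Junistan qualifies under the Zormark–Junistan agreement and 6913.11 is covered: preferential rate Free applies instead.
The additional-duty order on 6913.11 targets Astos, not Junistan; it does not apply.
Duty = €229,914.45 × 0% = €0.00.
Total = €0.00 + €58,532.10 + €0.00 = €58,532.10.

€58,532.10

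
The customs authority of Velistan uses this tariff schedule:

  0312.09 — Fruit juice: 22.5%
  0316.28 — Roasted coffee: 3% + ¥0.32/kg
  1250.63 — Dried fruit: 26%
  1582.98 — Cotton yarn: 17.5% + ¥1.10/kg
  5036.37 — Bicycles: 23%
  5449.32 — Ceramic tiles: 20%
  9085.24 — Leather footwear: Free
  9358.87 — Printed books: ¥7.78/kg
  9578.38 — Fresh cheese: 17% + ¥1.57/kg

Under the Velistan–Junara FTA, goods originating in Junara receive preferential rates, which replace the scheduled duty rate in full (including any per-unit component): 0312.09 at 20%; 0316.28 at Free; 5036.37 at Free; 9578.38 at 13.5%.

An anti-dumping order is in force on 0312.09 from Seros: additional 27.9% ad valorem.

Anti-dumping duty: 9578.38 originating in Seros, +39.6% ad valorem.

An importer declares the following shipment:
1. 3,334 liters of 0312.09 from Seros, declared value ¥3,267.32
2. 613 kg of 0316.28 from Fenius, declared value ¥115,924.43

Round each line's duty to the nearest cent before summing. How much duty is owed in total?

¥5,320.62

Line 1 (0312.09, Seros, 3,334 liters, ¥3,267.32):
Base rate for 0312.09 is 22.5%.
0312.09 has an FTA preferential rate, but origin Seros is not Junara; base rate stands.
Additional duty on 0312.09 from Seros: +27.9%. Applied ad valorem rate: 22.5% + 27.9% = 50.4%.
Duty = ¥3,267.32 × 50.4% = ¥1,646.73.
Line 2 (0316.28, Fenius, 613 kg, ¥115,924.43):
Base rate for 0316.28 is 3% + ¥0.32/kg.
0316.28 has an FTA preferential rate, but origin Fenius is not Junara; base rate stands.
Duty = ¥115,924.43 × 3% + 613 × ¥0.32 = ¥3,673.89.
Total = ¥1,646.73 + ¥3,673.89 = ¥5,320.62.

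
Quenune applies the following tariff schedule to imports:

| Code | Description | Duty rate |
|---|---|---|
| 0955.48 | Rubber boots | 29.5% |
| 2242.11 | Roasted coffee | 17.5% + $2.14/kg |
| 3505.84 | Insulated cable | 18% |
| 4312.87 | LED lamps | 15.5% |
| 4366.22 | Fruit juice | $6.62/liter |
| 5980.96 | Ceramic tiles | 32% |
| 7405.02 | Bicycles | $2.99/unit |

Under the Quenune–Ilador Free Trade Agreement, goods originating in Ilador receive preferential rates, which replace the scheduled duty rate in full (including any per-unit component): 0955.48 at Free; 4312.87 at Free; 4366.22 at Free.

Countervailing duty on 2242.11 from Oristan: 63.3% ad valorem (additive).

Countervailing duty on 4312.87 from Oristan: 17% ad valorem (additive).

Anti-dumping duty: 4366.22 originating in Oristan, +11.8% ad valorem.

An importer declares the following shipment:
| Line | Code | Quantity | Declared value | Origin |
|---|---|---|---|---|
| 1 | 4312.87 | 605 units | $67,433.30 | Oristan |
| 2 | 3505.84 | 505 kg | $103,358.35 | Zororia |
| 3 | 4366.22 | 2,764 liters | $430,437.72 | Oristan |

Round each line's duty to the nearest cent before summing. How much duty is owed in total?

$109,609.65

Line 1 (4312.87, Oristan, 605 units, $67,433.30):
Base rate for 4312.87 is 15.5%.
4312.87 has an FTA preferential rate, but origin Oristan is not Ilador; base rate stands.
Additional duty on 4312.87 from Oristan: +17%. Applied ad valorem rate: 15.5% + 17% = 32.5%.
Duty = $67,433.30 × 32.5% = $21,915.82.
Line 2 (3505.84, Zororia, 505 kg, $103,358.35):
Base rate for 3505.84 is 18%.
Duty = $103,358.35 × 18% = $18,604.50.
Line 3 (4366.22, Oristan, 2,764 liters, $430,437.72):
Base rate for 4366.22 is $6.62/liter.
4366.22 has an FTA preferential rate, but origin Oristan is not Ilador; base rate stands.
Additional duty on 4366.22 from Oristan: +11.8% ad valorem. Applied ad valorem rate = 11.8%.
Duty = $430,437.72 × 11.8% + 2,764 × $6.62 = $69,089.33.
Total = $21,915.82 + $18,604.50 + $69,089.33 = $109,609.65.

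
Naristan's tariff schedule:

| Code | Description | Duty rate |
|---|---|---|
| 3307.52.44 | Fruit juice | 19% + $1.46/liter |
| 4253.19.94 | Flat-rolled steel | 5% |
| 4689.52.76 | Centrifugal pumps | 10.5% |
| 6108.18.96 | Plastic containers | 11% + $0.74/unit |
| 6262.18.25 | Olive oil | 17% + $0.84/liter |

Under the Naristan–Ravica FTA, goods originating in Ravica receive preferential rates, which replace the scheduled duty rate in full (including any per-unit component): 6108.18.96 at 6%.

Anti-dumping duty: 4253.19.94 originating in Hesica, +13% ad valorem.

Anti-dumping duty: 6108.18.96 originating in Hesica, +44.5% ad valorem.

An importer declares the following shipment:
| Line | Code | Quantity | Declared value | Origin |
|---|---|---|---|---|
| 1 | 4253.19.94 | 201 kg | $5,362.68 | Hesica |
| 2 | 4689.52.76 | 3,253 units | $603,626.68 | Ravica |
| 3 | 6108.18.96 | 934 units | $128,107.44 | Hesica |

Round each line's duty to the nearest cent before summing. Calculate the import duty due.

Line 1 (4253.19.94, Hesica, 201 kg, $5,362.68):
Base rate for 4253.19.94 is 5%.
Additional duty on 4253.19.94 from Hesica: +13%. Applied ad valorem rate: 5% + 13% = 18%.
Duty = $5,362.68 × 18% = $965.28.
Line 2 (4689.52.76, Ravica, 3,253 units, $603,626.68):
Base rate for 4689.52.76 is 10.5%.
Origin Ravica is the FTA partner but 4689.52.76 is not on the preference list; base rate stands.
Duty = $603,626.68 × 10.5% = $63,380.80.
Line 3 (6108.18.96, Hesica, 934 units, $128,107.44):
Base rate for 6108.18.96 is 11% + $0.74/unit.
6108.18.96 has an FTA preferential rate, but origin Hesica is not Ravica; base rate stands.
Additional duty on 6108.18.96 from Hesica: +44.5%. Applied ad valorem rate: 11% + 44.5% = 55.5%.
Duty = $128,107.44 × 55.5% + 934 × $0.74 = $71,790.79.
Total = $965.28 + $63,380.80 + $71,790.79 = $136,136.87.

$136,136.87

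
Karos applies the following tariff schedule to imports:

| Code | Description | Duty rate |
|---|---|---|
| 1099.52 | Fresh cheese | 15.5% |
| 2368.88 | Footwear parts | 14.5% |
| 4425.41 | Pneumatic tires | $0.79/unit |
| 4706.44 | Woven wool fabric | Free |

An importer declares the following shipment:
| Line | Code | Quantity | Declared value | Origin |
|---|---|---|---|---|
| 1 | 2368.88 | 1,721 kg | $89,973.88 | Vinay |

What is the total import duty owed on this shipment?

Line 1 (2368.88, Vinay, 1,721 kg, $89,973.88):
Base rate for 2368.88 is 14.5%.
Duty = $89,973.88 × 14.5% = $13,046.21.

$13,046.21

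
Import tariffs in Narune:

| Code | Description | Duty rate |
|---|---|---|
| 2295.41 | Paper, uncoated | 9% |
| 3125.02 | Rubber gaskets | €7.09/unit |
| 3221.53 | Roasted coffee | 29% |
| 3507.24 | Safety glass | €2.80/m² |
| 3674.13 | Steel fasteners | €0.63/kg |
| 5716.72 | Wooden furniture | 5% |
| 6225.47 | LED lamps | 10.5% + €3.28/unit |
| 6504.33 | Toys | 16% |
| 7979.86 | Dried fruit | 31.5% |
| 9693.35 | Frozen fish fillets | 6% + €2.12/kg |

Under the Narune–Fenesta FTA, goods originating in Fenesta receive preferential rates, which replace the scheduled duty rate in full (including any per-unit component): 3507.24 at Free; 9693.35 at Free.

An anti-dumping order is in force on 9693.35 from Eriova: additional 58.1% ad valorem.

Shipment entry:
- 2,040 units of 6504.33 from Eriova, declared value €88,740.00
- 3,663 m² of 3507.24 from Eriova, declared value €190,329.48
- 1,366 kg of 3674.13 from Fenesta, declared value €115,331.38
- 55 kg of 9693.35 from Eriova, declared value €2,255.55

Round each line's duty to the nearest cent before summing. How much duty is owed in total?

Line 1 (6504.33, Eriova, 2,040 units, €88,740.00):
Base rate for 6504.33 is 16%.
Duty = €88,740.00 × 16% = €14,198.40.
Line 2 (3507.24, Eriova, 3,663 m², €190,329.48):
Base rate for 3507.24 is €2.80/m².
3507.24 has an FTA preferential rate, but origin Eriova is not Fenesta; base rate stands.
Duty = 3,663 × €2.80 = €10,256.40.
Line 3 (3674.13, Fenesta, 1,366 kg, €115,331.38):
Base rate for 3674.13 is €0.63/kg.
Origin Fenesta is the FTA partner but 3674.13 is not on the preference list; base rate stands.
Duty = 1,366 × €0.63 = €860.58.
Line 4 (9693.35, Eriova, 55 kg, €2,255.55):
Base rate for 9693.35 is 6% + €2.12/kg.
9693.35 has an FTA preferential rate, but origin Eriova is not Fenesta; base rate stands.
Additional duty on 9693.35 from Eriova: +58.1%. Applied ad valorem rate: 6% + 58.1% = 64.1%.
Duty = €2,255.55 × 64.1% + 55 × €2.12 = €1,562.41.
Total = €14,198.40 + €10,256.40 + €860.58 + €1,562.41 = €26,877.79.

€26,877.79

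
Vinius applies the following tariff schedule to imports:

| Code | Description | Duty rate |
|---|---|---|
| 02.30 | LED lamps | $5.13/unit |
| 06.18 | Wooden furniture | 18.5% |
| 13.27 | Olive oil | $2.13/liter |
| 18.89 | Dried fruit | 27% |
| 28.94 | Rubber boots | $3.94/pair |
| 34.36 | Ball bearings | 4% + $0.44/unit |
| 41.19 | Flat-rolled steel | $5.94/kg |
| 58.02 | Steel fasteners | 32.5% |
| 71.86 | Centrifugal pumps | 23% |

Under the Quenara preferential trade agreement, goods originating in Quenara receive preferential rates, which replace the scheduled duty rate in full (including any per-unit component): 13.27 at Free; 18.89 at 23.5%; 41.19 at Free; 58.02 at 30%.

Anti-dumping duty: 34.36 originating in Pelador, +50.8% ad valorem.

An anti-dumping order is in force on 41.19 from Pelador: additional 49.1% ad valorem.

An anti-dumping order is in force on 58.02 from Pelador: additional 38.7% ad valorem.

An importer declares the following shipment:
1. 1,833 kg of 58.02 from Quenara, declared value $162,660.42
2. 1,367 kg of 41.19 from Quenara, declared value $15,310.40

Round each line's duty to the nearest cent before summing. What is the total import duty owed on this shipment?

Line 1 (58.02, Quenara, 1,833 kg, $162,660.42):
Base rate for 58.02 is 32.5%.
Origin Quenara qualifies under the Vinius–Quenara agreement and 58.02 is covered: preferential rate 30% applies instead.
The additional-duty order on 58.02 targets Pelador, not Quenara; it does not apply.
Duty = $162,660.42 × 30% = $48,798.13.
Line 2 (41.19, Quenara, 1,367 kg, $15,310.40):
Base rate for 41.19 is $5.94/kg.
Origin Quenara qualifies under the Vinius–Quenara agreement and 41.19 is covered: preferential rate Free applies instead.
The additional-duty order on 41.19 targets Pelador, not Quenara; it does not apply.
Duty = $15,310.40 × 0% = $0.00.
Total = $48,798.13 + $0.00 = $48,798.13.

$48,798.13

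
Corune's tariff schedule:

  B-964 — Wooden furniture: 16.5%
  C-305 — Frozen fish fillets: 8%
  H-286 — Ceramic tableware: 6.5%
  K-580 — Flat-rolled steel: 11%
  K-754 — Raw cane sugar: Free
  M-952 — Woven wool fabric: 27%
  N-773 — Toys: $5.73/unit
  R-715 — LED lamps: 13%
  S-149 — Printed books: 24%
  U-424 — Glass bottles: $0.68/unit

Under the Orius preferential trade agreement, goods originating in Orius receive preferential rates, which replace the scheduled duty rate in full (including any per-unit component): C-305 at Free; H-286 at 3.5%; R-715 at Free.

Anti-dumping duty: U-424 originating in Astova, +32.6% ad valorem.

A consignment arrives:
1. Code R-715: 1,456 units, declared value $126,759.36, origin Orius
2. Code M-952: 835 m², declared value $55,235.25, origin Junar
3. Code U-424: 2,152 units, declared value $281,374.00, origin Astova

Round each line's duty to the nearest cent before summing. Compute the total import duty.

Line 1 (R-715, Orius, 1,456 units, $126,759.36):
Base rate for R-715 is 13%.
Origin Orius qualifies under the Corune–Orius agreement and R-715 is covered: preferential rate Free applies instead.
Duty = $126,759.36 × 0% = $0.00.
Line 2 (M-952, Junar, 835 m², $55,235.25):
Base rate for M-952 is 27%.
Duty = $55,235.25 × 27% = $14,913.52.
Line 3 (U-424, Astova, 2,152 units, $281,374.00):
Base rate for U-424 is $0.68/unit.
Additional duty on U-424 from Astova: +32.6% ad valorem. Applied ad valorem rate = 32.6%.
Duty = $281,374.00 × 32.6% + 2,152 × $0.68 = $93,191.28.
Total = $0.00 + $14,913.52 + $93,191.28 = $108,104.80.

$108,104.80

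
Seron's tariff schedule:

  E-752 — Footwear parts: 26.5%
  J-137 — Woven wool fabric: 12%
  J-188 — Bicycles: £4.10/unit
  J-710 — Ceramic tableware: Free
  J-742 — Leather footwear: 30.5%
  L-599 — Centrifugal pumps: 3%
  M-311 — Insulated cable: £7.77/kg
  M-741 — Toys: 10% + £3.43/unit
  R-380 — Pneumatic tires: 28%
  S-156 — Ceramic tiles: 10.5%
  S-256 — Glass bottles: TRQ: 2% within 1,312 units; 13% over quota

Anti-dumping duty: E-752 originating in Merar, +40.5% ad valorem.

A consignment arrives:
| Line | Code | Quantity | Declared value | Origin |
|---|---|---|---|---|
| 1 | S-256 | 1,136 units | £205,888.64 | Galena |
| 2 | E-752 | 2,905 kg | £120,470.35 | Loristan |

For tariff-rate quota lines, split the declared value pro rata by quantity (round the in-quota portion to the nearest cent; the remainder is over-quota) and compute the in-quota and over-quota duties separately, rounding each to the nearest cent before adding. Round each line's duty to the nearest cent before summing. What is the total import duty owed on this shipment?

Line 1 (S-256, Galena, 1,136 units, £205,888.64):
Code S-256 is under a tariff-rate quota (threshold 1,312 units). Quantity 1,136 units is within the quota, so the in-quota rate 2% applies to the full value.
Duty = £205,888.64 × 2% = £4,117.77.
Line 2 (E-752, Loristan, 2,905 kg, £120,470.35):
Base rate for E-752 is 26.5%.
The additional-duty order on E-752 targets Merar, not Loristan; it does not apply.
Duty = £120,470.35 × 26.5% = £31,924.64.
Total = £4,117.77 + £31,924.64 = £36,042.41.

£36,042.41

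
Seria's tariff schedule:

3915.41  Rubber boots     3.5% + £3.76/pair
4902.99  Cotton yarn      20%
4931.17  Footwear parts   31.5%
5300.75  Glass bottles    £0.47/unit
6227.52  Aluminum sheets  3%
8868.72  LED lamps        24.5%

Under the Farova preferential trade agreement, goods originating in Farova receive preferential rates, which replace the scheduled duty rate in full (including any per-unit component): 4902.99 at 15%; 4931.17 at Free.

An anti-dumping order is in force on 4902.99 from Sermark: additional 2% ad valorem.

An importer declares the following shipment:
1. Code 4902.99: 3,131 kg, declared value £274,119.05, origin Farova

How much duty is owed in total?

Line 1 (4902.99, Farova, 3,131 kg, £274,119.05):
Base rate for 4902.99 is 20%.
Origin Farova qualifies under the Seria–Farova agreement and 4902.99 is covered: preferential rate 15% applies instead.
The additional-duty order on 4902.99 targets Sermark, not Farova; it does not apply.
Duty = £274,119.05 × 15% = £41,117.86.

£41,117.86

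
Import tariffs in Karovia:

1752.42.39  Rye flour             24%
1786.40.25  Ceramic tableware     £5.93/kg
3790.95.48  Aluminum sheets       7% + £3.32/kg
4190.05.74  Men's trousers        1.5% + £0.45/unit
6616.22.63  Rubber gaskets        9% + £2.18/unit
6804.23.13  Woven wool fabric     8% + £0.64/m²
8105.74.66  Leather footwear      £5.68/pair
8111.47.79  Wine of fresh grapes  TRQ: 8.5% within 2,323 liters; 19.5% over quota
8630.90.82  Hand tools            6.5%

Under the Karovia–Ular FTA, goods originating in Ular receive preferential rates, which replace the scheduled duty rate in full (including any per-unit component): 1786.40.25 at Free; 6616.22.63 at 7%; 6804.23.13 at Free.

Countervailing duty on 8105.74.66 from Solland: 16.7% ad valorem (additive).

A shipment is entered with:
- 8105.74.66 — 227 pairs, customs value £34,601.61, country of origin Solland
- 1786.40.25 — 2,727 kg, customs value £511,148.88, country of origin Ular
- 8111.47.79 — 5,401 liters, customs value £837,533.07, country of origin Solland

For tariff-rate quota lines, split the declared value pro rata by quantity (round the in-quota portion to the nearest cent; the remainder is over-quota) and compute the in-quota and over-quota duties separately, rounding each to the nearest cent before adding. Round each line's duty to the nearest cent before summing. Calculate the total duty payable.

Line 1 (8105.74.66, Solland, 227 pairs, £34,601.61):
Base rate for 8105.74.66 is £5.68/pair.
Additional duty on 8105.74.66 from Solland: +16.7% ad valorem. Applied ad valorem rate = 16.7%.
Duty = £34,601.61 × 16.7% + 227 × £5.68 = £7,067.83.
Line 2 (1786.40.25, Ular, 2,727 kg, £511,148.88):
Base rate for 1786.40.25 is £5.93/kg.
Origin Ular qualifies under the Karovia–Ular agreement and 1786.40.25 is covered: preferential rate Free applies instead.
Duty = £511,148.88 × 0% = £0.00.
Line 3 (8111.47.79, Solland, 5,401 liters, £837,533.07):
Code 8111.47.79 is under a tariff-rate quota (threshold 2,323 liters). In-quota: 2,323 liters at 8.5%; over-quota: 3,078 liters at 19.5%.
Pro-rata value split: in-quota = £837,533.07 × 2,323/5,401 = £360,227.61; over-quota = £837,533.07 − £360,227.61 = £477,305.46.
In-quota duty = £360,227.61 × 8.5% = £30,619.35. Over-quota duty = £477,305.46 × 19.5% = £93,074.56.
Line duty = £30,619.35 + £93,074.56 = £123,693.91.
Total = £7,067.83 + £0.00 + £123,693.91 = £130,761.74.

£130,761.74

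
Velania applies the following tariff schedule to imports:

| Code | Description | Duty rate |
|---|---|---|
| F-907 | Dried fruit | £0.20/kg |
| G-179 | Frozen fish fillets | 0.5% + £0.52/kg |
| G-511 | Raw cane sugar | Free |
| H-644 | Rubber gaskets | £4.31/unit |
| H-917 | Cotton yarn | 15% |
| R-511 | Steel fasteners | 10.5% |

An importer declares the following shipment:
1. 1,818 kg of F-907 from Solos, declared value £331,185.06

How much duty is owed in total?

Line 1 (F-907, Solos, 1,818 kg, £331,185.06):
Base rate for F-907 is £0.20/kg.
Duty = 1,818 × £0.20 = £363.60.

£363.60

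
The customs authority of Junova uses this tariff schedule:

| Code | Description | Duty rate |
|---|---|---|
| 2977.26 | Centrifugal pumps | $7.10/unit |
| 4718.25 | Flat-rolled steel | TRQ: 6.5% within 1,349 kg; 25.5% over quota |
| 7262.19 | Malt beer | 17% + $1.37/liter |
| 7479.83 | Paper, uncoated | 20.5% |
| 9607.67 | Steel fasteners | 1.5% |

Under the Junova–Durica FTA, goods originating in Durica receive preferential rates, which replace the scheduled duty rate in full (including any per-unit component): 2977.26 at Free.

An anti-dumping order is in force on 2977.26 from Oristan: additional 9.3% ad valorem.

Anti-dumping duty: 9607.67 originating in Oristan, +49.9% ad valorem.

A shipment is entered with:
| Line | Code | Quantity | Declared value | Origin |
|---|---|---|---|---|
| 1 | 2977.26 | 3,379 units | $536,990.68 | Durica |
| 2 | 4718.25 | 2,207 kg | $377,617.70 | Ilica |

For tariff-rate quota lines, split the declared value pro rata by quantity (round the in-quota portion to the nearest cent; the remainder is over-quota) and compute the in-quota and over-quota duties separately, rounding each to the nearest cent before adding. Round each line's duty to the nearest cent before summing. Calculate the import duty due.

Line 1 (2977.26, Durica, 3,379 units, $536,990.68):
Base rate for 2977.26 is $7.10/unit.
Origin Durica qualifies under the Junova–Durica agreement and 2977.26 is covered: preferential rate Free applies instead.
The additional-duty order on 2977.26 targets Oristan, not Durica; it does not apply.
Duty = $536,990.68 × 0% = $0.00.
Line 2 (4718.25, Ilica, 2,207 kg, $377,617.70):
Code 4718.25 is under a tariff-rate quota (threshold 1,349 kg). In-quota: 1,349 kg at 6.5%; over-quota: 858 kg at 25.5%.
Pro-rata value split: in-quota = $377,617.70 × 1,349/2,207 = $230,813.90; over-quota = $377,617.70 − $230,813.90 = $146,803.80.
In-quota duty = $230,813.90 × 6.5% = $15,002.90. Over-quota duty = $146,803.80 × 25.5% = $37,434.97.
Line duty = $15,002.90 + $37,434.97 = $52,437.87.
Total = $0.00 + $52,437.87 = $52,437.87.

$52,437.87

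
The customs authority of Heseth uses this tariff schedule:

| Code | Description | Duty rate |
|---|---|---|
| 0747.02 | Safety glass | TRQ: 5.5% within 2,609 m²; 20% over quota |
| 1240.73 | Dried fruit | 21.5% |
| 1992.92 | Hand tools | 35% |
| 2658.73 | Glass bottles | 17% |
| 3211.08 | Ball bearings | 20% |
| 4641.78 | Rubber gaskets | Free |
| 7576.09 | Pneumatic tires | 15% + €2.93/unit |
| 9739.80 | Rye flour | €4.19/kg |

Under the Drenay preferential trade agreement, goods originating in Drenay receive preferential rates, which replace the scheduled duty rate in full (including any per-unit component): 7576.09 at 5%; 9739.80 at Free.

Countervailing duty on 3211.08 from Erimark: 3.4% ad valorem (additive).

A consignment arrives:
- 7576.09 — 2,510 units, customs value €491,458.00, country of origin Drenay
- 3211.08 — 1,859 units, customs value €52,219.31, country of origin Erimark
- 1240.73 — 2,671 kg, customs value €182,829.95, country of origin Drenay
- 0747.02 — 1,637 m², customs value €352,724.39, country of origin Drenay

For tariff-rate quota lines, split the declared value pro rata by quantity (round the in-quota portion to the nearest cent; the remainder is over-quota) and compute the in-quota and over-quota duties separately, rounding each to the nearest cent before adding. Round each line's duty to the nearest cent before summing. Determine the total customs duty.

Line 1 (7576.09, Drenay, 2,510 units, €491,458.00):
Base rate for 7576.09 is 15% + €2.93/unit.
Origin Drenay qualifies under the Heseth–Drenay agreement and 7576.09 is covered: preferential rate 5% applies instead.
Duty = €491,458.00 × 5% = €24,572.90.
Line 2 (3211.08, Erimark, 1,859 units, €52,219.31):
Base rate for 3211.08 is 20%.
Additional duty on 3211.08 from Erimark: +3.4%. Applied ad valorem rate: 20% + 3.4% = 23.4%.
Duty = €52,219.31 × 23.4% = €12,219.32.
Line 3 (1240.73, Drenay, 2,671 kg, €182,829.95):
Base rate for 1240.73 is 21.5%.
Origin Drenay is the FTA partner but 1240.73 is not on the preference list; base rate stands.
Duty = €182,829.95 × 21.5% = €39,308.44.
Line 4 (0747.02, Drenay, 1,637 m², €352,724.39):
Code 0747.02 is under a tariff-rate quota (threshold 2,609 m²). Quantity 1,637 m² is within the quota, so the in-quota rate 5.5% applies to the full value.
Duty = €352,724.39 × 5.5% = €19,399.84.
Total = €24,572.90 + €12,219.32 + €39,308.44 + €19,399.84 = €95,500.50.

€95,500.50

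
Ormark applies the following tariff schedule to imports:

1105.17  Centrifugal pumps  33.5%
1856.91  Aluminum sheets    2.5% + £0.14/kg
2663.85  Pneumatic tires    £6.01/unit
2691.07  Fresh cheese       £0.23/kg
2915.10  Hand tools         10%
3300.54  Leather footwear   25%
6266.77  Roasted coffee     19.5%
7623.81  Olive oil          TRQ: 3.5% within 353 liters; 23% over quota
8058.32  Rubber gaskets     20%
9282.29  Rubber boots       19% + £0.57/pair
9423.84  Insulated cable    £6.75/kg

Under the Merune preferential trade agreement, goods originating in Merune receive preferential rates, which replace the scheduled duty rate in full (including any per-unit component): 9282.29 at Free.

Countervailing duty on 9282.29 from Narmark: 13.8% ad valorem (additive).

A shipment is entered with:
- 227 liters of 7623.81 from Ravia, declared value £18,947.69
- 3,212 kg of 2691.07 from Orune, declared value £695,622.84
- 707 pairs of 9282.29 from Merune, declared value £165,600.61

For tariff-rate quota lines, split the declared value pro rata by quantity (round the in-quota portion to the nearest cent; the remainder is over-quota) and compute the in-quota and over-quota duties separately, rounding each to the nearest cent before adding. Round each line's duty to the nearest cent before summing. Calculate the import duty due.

Line 1 (7623.81, Ravia, 227 liters, £18,947.69):
Code 7623.81 is under a tariff-rate quota (threshold 353 liters). Quantity 227 liters is within the quota, so the in-quota rate 3.5% applies to the full value.
Duty = £18,947.69 × 3.5% = £663.17.
Line 2 (2691.07, Orune, 3,212 kg, £695,622.84):
Base rate for 2691.07 is £0.23/kg.
Duty = 3,212 × £0.23 = £738.76.
Line 3 (9282.29, Merune, 707 pairs, £165,600.61):
Base rate for 9282.29 is 19% + £0.57/pair.
Origin Merune qualifies under the Ormark–Merune agreement and 9282.29 is covered: preferential rate Free applies instead.
The additional-duty order on 9282.29 targets Narmark, not Merune; it does not apply.
Duty = £165,600.61 × 0% = £0.00.
Total = £663.17 + £738.76 + £0.00 = £1,401.93.

£1,401.93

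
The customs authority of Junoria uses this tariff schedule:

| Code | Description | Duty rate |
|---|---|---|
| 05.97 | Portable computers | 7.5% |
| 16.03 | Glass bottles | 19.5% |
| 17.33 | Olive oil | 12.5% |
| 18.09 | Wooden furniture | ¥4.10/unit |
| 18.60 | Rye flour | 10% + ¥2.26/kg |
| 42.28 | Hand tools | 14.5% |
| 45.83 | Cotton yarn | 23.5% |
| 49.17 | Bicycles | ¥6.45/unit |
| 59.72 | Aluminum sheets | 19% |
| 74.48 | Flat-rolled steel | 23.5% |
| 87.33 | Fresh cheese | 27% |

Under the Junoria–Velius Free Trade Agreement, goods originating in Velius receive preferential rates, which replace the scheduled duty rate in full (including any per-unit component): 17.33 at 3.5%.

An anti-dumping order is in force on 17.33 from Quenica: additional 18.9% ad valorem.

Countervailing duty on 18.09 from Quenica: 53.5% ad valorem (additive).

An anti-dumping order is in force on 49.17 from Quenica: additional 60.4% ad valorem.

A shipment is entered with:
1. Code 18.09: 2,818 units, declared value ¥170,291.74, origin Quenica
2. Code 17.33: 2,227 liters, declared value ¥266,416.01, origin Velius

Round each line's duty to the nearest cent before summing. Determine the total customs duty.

¥111,984.44

Line 1 (18.09, Quenica, 2,818 units, ¥170,291.74):
Base rate for 18.09 is ¥4.10/unit.
Additional duty on 18.09 from Quenica: +53.5% ad valorem. Applied ad valorem rate = 53.5%.
Duty = ¥170,291.74 × 53.5% + 2,818 × ¥4.10 = ¥102,659.88.
Line 2 (17.33, Velius, 2,227 liters, ¥266,416.01):
Base rate for 17.33 is 12.5%.
Origin Velius qualifies under the Junoria–Velius agreement and 17.33 is covered: preferential rate 3.5% applies instead.
The additional-duty order on 17.33 targets Quenica, not Velius; it does not apply.
Duty = ¥266,416.01 × 3.5% = ¥9,324.56.
Total = ¥102,659.88 + ¥9,324.56 = ¥111,984.44.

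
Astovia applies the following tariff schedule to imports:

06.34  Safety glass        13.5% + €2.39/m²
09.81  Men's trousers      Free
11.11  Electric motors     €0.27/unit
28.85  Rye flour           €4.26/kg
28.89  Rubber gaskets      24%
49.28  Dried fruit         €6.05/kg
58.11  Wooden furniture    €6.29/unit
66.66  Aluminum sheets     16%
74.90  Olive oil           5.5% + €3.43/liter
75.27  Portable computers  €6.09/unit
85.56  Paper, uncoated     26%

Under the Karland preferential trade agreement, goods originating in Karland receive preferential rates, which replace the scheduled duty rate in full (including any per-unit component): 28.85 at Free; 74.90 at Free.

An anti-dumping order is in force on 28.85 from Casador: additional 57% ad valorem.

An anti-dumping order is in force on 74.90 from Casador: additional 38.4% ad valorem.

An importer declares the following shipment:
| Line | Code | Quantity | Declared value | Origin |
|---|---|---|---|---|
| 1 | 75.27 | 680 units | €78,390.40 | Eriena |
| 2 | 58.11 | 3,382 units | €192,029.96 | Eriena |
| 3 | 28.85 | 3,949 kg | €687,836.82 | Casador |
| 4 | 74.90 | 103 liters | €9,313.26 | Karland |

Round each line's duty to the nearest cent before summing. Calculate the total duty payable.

Line 1 (75.27, Eriena, 680 units, €78,390.40):
Base rate for 75.27 is €6.09/unit.
Duty = 680 × €6.09 = €4,141.20.
Line 2 (58.11, Eriena, 3,382 units, €192,029.96):
Base rate for 58.11 is €6.29/unit.
Duty = 3,382 × €6.29 = €21,272.78.
Line 3 (28.85, Casador, 3,949 kg, €687,836.82):
Base rate for 28.85 is €4.26/kg.
28.85 has an FTA preferential rate, but origin Casador is not Karland; base rate stands.
Additional duty on 28.85 from Casador: +57% ad valorem. Applied ad valorem rate = 57%.
Duty = €687,836.82 × 57% + 3,949 × €4.26 = €408,889.73.
Line 4 (74.90, Karland, 103 liters, €9,313.26):
Base rate for 74.90 is 5.5% + €3.43/liter.
Origin Karland qualifies under the Astovia–Karland agreement and 74.90 is covered: preferential rate Free applies instead.
The additional-duty order on 74.90 targets Casador, not Karland; it does not apply.
Duty = €9,313.26 × 0% = €0.00.
Total = €4,141.20 + €21,272.78 + €408,889.73 + €0.00 = €434,303.71.

€434,303.71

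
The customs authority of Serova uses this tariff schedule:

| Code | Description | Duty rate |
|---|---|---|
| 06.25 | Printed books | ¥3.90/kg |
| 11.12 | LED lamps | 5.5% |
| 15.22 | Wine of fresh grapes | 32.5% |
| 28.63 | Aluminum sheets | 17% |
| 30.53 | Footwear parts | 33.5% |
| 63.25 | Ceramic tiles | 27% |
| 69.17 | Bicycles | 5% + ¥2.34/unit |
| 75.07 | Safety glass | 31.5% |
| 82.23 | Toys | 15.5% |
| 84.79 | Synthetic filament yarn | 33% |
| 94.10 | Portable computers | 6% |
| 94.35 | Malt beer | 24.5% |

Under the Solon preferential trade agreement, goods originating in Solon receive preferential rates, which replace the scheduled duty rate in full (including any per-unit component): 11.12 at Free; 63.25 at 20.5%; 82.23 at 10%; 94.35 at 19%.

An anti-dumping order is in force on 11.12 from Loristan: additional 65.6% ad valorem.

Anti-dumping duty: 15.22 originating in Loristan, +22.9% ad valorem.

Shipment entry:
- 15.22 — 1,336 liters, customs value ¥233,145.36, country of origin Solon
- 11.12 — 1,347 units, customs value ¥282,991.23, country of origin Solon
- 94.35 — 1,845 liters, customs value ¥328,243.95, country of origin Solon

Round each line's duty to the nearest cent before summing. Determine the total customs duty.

¥138,138.59

Line 1 (15.22, Solon, 1,336 liters, ¥233,145.36):
Base rate for 15.22 is 32.5%.
Origin Solon is the FTA partner but 15.22 is not on the preference list; base rate stands.
The additional-duty order on 15.22 targets Loristan, not Solon; it does not apply.
Duty = ¥233,145.36 × 32.5% = ¥75,772.24.
Line 2 (11.12, Solon, 1,347 units, ¥282,991.23):
Base rate for 11.12 is 5.5%.
Origin Solon qualifies under the Serova–Solon agreement and 11.12 is covered: preferential rate Free applies instead.
The additional-duty order on 11.12 targets Loristan, not Solon; it does not apply.
Duty = ¥282,991.23 × 0% = ¥0.00.
Line 3 (94.35, Solon, 1,845 liters, ¥328,243.95):
Base rate for 94.35 is 24.5%.
Origin Solon qualifies under the Serova–Solon agreement and 94.35 is covered: preferential rate 19% applies instead.
Duty = ¥328,243.95 × 19% = ¥62,366.35.
Total = ¥75,772.24 + ¥0.00 + ¥62,366.35 = ¥138,138.59.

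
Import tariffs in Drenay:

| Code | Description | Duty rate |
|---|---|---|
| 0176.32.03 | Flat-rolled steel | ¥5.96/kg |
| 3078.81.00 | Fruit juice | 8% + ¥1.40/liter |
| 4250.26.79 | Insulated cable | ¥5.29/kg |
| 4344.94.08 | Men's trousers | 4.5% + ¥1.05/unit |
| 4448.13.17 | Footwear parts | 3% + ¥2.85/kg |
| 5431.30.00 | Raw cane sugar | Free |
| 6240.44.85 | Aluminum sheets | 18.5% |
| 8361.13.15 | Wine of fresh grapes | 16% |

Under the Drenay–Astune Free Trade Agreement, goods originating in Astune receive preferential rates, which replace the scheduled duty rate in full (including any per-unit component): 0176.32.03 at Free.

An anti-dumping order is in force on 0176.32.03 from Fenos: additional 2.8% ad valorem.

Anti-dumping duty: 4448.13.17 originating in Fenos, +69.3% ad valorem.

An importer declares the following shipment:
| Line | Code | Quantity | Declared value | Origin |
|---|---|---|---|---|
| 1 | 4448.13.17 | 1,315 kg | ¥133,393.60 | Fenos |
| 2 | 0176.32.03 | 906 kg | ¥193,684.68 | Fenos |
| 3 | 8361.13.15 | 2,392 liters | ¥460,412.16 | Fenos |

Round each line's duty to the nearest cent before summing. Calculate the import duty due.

Line 1 (4448.13.17, Fenos, 1,315 kg, ¥133,393.60):
Base rate for 4448.13.17 is 3% + ¥2.85/kg.
Additional duty on 4448.13.17 from Fenos: +69.3%. Applied ad valorem rate: 3% + 69.3% = 72.3%.
Duty = ¥133,393.60 × 72.3% + 1,315 × ¥2.85 = ¥100,191.32.
Line 2 (0176.32.03, Fenos, 906 kg, ¥193,684.68):
Base rate for 0176.32.03 is ¥5.96/kg.
0176.32.03 has an FTA preferential rate, but origin Fenos is not Astune; base rate stands.
Additional duty on 0176.32.03 from Fenos: +2.8% ad valorem. Applied ad valorem rate = 2.8%.
Duty = ¥193,684.68 × 2.8% + 906 × ¥5.96 = ¥10,822.93.
Line 3 (8361.13.15, Fenos, 2,392 liters, ¥460,412.16):
Base rate for 8361.13.15 is 16%.
Duty = ¥460,412.16 × 16% = ¥73,665.95.
Total = ¥100,191.32 + ¥10,822.93 + ¥73,665.95 = ¥184,680.20.

¥184,680.20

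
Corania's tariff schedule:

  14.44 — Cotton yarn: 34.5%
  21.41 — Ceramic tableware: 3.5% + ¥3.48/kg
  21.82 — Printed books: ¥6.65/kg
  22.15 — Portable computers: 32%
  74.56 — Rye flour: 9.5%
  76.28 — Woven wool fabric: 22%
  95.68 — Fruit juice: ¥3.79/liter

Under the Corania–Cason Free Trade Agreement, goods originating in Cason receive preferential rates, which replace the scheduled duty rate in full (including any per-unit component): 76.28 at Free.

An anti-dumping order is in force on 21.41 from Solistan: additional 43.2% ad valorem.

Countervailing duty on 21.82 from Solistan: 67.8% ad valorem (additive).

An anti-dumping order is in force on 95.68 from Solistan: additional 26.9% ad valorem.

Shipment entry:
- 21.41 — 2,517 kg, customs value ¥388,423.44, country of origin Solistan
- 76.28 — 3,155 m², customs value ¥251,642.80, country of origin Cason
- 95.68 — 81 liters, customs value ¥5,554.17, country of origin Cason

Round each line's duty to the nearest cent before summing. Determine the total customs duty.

Line 1 (21.41, Solistan, 2,517 kg, ¥388,423.44):
Base rate for 21.41 is 3.5% + ¥3.48/kg.
Additional duty on 21.41 from Solistan: +43.2%. Applied ad valorem rate: 3.5% + 43.2% = 46.7%.
Duty = ¥388,423.44 × 46.7% + 2,517 × ¥3.48 = ¥190,152.91.
Line 2 (76.28, Cason, 3,155 m², ¥251,642.80):
Base rate for 76.28 is 22%.
Origin Cason qualifies under the Corania–Cason agreement and 76.28 is covered: preferential rate Free applies instead.
Duty = ¥251,642.80 × 0% = ¥0.00.
Line 3 (95.68, Cason, 81 liters, ¥5,554.17):
Base rate for 95.68 is ¥3.79/liter.
Origin Cason is the FTA partner but 95.68 is not on the preference list; base rate stands.
The additional-duty order on 95.68 targets Solistan, not Cason; it does not apply.
Duty = 81 × ¥3.79 = ¥306.99.
Total = ¥190,152.91 + ¥0.00 + ¥306.99 = ¥190,459.90.

¥190,459.90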